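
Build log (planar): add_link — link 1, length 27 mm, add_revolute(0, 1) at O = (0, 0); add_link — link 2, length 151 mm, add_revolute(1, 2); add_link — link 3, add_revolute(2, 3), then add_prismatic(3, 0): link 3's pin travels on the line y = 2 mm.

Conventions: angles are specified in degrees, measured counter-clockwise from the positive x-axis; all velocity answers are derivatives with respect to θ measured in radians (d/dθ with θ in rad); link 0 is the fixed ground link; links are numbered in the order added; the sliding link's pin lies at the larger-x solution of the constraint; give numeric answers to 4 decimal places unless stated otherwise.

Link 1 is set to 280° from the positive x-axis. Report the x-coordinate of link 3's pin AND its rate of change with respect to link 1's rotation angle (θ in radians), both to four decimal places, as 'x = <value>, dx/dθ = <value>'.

geometry: r = 27 mm, L = 151 mm, e = 2 mm
crank pin P = (r cos θ, r sin θ) = (4.688501, -26.589809)
h = r sin θ − e = -26.589809 − 2 = -28.589809
x = r cos θ + √(L² − h²) = 4.688501 + 148.268752 = 152.957253
dx/dθ = −r sin θ − h·r cos θ/√(L² − h²) (θ in radians; h = -28.589809) = 27.493866

x = 152.9573, dx/dθ = 27.4939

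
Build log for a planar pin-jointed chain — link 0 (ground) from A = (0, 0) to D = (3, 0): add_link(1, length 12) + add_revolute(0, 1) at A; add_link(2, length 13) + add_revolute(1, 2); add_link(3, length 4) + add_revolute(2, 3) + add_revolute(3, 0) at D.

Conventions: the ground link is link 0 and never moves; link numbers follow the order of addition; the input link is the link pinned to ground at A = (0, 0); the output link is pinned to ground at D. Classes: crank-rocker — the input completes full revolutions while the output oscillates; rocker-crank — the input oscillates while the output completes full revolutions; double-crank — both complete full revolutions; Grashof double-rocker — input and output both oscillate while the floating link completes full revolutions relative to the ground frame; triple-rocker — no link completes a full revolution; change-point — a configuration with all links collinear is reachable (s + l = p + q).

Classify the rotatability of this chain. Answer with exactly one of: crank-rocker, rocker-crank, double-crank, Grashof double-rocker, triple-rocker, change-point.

lengths: ground=3, input=12, coupler=13, output=4
sorted: s=3 (shortest), l=13 (longest), p+q=16
s + l = 16 vs p + q = 16
s + l = p + q → change-point (collinear configuration reachable)

change-point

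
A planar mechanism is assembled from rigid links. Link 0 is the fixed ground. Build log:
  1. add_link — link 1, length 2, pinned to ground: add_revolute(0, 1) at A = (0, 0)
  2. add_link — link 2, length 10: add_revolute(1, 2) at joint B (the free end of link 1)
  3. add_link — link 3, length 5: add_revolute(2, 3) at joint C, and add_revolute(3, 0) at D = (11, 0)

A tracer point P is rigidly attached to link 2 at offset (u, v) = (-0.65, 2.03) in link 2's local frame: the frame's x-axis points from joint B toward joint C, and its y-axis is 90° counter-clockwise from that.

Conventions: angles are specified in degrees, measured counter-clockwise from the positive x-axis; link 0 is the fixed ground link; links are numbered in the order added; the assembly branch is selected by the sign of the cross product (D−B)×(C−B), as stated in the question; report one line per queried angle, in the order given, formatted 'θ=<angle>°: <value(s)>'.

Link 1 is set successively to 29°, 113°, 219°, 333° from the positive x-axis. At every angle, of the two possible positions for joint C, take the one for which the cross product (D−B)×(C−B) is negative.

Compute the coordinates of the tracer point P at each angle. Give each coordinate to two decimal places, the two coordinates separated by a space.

A=(0,0), D=(11.00,0)
θ=29°: B = A + 2.00·(cos29°, sin29°) = (1.7492, 0.9696)
θ=29°: |BD| = 9.3014
θ=29°: circle(B,10.00) ∩ circle(D,5.00): a=8.6824, h=4.9615
θ=29°:   candidates: C₊=(10.9015,4.9990) cross=46.149; C₋=(9.8671,-4.8700) cross=-46.149
θ=29°:   branch - wants cross < 0 → take C=(9.8671,-4.8700) (cross=-46.149)
θ=29°: ex = (C−B)/|BC| = (0.8118,-0.5840); ey = (0.5840,0.8118)
θ=29°: P = B + -0.65·ex + 2.03·ey = (2.4070,2.9971)
θ=113°: B = A + 2.00·(cos113°, sin113°) = (-0.7815, 1.8410)
θ=113°: |BD| = 11.9244
θ=113°: circle(B,10.00) ∩ circle(D,5.00): a=9.1070, h=4.1306
θ=113°:   candidates: C₊=(8.8541,4.5161) cross=49.256; C₋=(7.5786,-3.6461) cross=-49.256
θ=113°:   branch - wants cross < 0 → take C=(7.5786,-3.6461) (cross=-49.256)
θ=113°: ex = (C−B)/|BC| = (0.8360,-0.5487); ey = (0.5487,0.8360)
θ=113°: P = B + -0.65·ex + 2.03·ey = (-0.2110,3.8948)
θ=219°: B = A + 2.00·(cos219°, sin219°) = (-1.5543, -1.2586)
θ=219°: |BD| = 12.6172
θ=219°: circle(B,10.00) ∩ circle(D,5.00): a=9.2807, h=3.7240
θ=219°:   candidates: C₊=(7.3087,3.3725) cross=46.986; C₋=(8.0516,-4.0382) cross=-46.986
θ=219°:   branch - wants cross < 0 → take C=(8.0516,-4.0382) (cross=-46.986)
θ=219°: ex = (C−B)/|BC| = (0.9606,-0.2780); ey = (0.2780,0.9606)
θ=219°: P = B + -0.65·ex + 2.03·ey = (-1.6144,0.8720)
θ=333°: B = A + 2.00·(cos333°, sin333°) = (1.7820, -0.9080)
θ=333°: |BD| = 9.2626
θ=333°: circle(B,10.00) ∩ circle(D,5.00): a=8.6798, h=4.9659
θ=333°:   candidates: C₊=(9.9333,4.8849) cross=45.997; C₋=(10.9068,-4.9991) cross=-45.997
θ=333°:   branch - wants cross < 0 → take C=(10.9068,-4.9991) (cross=-45.997)
θ=333°: ex = (C−B)/|BC| = (0.9125,-0.4091); ey = (0.4091,0.9125)
θ=333°: P = B + -0.65·ex + 2.03·ey = (2.0194,1.2103)

θ=29°: 2.41 3.00
θ=113°: -0.21 3.89
θ=219°: -1.61 0.87
θ=333°: 2.02 1.21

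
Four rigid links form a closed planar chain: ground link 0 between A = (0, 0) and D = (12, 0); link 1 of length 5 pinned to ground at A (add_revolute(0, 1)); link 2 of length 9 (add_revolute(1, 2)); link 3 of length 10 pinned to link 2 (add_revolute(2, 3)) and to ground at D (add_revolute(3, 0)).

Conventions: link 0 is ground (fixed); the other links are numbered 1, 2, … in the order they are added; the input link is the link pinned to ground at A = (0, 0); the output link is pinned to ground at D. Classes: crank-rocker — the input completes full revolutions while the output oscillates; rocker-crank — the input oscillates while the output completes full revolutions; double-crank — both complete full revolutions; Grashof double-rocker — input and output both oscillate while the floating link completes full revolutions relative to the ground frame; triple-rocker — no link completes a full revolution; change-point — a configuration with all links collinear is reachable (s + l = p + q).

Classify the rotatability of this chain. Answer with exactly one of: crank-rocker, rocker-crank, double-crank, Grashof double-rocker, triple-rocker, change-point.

lengths: ground=12, input=5, coupler=9, output=10
sorted: s=5 (shortest), l=12 (longest), p+q=19
s + l = 17 vs p + q = 19
s + l < p + q (Grashof) with shortest = input link → crank-rocker

crank-rocker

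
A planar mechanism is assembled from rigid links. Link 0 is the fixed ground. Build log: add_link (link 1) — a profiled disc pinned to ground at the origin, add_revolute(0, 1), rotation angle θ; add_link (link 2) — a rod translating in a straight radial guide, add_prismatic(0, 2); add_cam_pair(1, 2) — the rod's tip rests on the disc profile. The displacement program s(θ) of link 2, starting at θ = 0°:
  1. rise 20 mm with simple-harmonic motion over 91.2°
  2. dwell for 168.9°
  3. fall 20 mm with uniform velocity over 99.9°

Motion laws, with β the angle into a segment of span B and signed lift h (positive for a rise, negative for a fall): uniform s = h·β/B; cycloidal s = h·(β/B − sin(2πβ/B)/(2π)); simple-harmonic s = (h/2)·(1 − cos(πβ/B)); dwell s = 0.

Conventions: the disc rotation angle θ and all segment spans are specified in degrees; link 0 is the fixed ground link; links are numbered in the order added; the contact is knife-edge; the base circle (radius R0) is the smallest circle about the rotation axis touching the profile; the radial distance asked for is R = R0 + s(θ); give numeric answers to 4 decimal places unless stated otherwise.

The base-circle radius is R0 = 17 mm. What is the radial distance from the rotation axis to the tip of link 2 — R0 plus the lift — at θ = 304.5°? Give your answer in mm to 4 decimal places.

seg 1 [0°–91.2°] simple-harmonic, h=20: full span → s += 20 → s = 20.0000
seg 2 [91.2°–260.1°] dwell: s stays 20.0000
seg 3 [260.1°–360°] uniform, h=-20: θ=304.5° here. β=44.4, B=99.9. -20·44.4/99.9 = -8.8889 → s = 11.1111
R = R0 + s = 17 + 11.1111 = 28.1111

28.1111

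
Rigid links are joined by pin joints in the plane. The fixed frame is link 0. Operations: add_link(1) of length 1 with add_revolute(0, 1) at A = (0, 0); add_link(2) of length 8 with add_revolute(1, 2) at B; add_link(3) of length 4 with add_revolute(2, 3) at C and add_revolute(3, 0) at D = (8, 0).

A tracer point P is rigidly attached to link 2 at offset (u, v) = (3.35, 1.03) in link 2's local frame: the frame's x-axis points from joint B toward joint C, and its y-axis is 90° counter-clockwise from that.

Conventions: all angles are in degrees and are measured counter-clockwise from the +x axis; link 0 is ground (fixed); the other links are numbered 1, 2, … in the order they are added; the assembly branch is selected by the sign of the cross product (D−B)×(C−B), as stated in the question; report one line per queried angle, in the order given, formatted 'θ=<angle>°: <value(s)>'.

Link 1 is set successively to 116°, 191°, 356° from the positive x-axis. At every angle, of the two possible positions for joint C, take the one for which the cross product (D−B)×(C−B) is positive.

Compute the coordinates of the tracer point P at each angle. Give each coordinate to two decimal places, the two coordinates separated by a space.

A=(0,0), D=(8.00,0)
θ=116°: B = A + 1.00·(cos116°, sin116°) = (-0.4384, 0.8988)
θ=116°: |BD| = 8.4861
θ=116°: circle(B,8.00) ∩ circle(D,4.00): a=7.0712, h=3.7414
θ=116°:   candidates: C₊=(6.9893,3.8702) cross=31.750; C₋=(6.1968,-3.5705) cross=-31.750
θ=116°:   branch + wants cross > 0 → take C=(6.9893,3.8702) (cross=31.750)
θ=116°: ex = (C−B)/|BC| = (0.9285,0.3714); ey = (-0.3714,0.9285)
θ=116°: P = B + 3.35·ex + 1.03·ey = (2.2894,3.0994)
θ=191°: B = A + 1.00·(cos191°, sin191°) = (-0.9816, -0.1908)
θ=191°: |BD| = 8.9837
θ=191°: circle(B,8.00) ∩ circle(D,4.00): a=7.1633, h=3.5618
θ=191°:   candidates: C₊=(6.1045,3.5223) cross=31.998; C₋=(6.2558,-3.5997) cross=-31.998
θ=191°:   branch + wants cross > 0 → take C=(6.1045,3.5223) (cross=31.998)
θ=191°: ex = (C−B)/|BC| = (0.8858,0.4641); ey = (-0.4641,0.8858)
θ=191°: P = B + 3.35·ex + 1.03·ey = (1.5076,2.2764)
θ=356°: B = A + 1.00·(cos356°, sin356°) = (0.9976, -0.0698)
θ=356°: |BD| = 7.0028
θ=356°: circle(B,8.00) ∩ circle(D,4.00): a=6.9286, h=3.9993
θ=356°:   candidates: C₊=(7.8860,3.9984) cross=28.006; C₋=(7.9657,-3.9999) cross=-28.006
θ=356°:   branch + wants cross > 0 → take C=(7.8860,3.9984) (cross=28.006)
θ=356°: ex = (C−B)/|BC| = (0.8611,0.5085); ey = (-0.5085,0.8611)
θ=356°: P = B + 3.35·ex + 1.03·ey = (3.3583,2.5207)

θ=116°: 2.29 3.10
θ=191°: 1.51 2.28
θ=356°: 3.36 2.52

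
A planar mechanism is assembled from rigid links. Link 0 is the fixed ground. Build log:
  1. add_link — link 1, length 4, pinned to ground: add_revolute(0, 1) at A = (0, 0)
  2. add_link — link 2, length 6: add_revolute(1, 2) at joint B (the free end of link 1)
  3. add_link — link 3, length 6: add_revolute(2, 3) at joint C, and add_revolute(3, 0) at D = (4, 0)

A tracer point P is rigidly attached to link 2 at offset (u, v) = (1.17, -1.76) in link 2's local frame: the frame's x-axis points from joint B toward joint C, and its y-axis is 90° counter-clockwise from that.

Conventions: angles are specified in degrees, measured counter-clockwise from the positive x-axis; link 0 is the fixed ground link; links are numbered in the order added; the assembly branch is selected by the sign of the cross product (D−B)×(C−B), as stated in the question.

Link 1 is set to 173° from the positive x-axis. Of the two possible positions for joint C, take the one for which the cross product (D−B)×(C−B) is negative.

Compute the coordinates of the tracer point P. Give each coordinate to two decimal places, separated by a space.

A=(0,0), D=(4.00,0)
B = A + 4.00·(cos173°, sin173°) = (-3.9702, 0.4875)
|BD| = 7.9851
circle(B,6.00) ∩ circle(D,6.00): a=3.9925, h=4.4788
  candidates: C₊=(0.2883,4.7142) cross=35.764; C₋=(-0.2585,-4.2267) cross=-35.764
  branch - wants cross < 0 → take C=(-0.2585,-4.2267) (cross=-35.764)
ex = (C−B)/|BC| = (0.6186,-0.7857); ey = (0.7857,0.6186)
P = B + 1.17·ex + -1.76·ey = (-4.6292,-1.5205)

-4.63 -1.52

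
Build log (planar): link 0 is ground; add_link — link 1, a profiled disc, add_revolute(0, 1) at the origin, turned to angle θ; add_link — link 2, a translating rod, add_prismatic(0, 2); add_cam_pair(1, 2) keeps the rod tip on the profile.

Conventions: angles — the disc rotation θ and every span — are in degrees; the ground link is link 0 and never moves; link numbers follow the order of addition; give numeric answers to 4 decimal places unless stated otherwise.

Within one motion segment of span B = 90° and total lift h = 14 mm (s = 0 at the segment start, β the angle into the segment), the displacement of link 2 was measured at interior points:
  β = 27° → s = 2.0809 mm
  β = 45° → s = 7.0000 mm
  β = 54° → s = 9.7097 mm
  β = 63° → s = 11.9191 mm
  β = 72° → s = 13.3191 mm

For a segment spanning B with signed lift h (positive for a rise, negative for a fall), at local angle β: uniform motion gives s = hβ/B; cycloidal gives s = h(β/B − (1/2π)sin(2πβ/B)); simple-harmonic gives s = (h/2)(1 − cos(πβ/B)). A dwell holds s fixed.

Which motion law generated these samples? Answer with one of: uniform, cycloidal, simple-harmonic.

candidates at β/B = r: uniform s = h·r (linear in β); cycloidal s = h·(r − sin(2πr)/(2π)); simple-harmonic s = (h/2)(1 − cos(πr))
β=27°: printed 2.0809 | uniform 4.2000, cycloidal 2.0809, simple-harmonic 2.8855
β=45°: printed 7.0000 | uniform 7.0000, cycloidal 7.0000, simple-harmonic 7.0000
β=54°: printed 9.7097 | uniform 8.4000, cycloidal 9.7097, simple-harmonic 9.1631
β=63°: printed 11.9191 | uniform 9.8000, cycloidal 11.9191, simple-harmonic 11.1145
β=72°: printed 13.3191 | uniform 11.2000, cycloidal 13.3191, simple-harmonic 12.6631
only one law matches every sample → cycloidal

cycloidal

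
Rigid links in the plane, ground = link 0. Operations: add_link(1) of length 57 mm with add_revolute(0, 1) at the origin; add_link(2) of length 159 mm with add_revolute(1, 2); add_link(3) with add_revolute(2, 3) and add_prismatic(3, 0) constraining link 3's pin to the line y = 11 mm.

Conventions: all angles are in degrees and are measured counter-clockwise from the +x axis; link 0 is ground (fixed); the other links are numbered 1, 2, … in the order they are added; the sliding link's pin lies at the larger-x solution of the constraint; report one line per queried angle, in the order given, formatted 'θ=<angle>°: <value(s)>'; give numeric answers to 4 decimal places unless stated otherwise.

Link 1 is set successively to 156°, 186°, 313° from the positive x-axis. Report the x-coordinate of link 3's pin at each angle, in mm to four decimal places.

geometry: r = 57 mm, L = 159 mm, e = 11 mm
θ=156°: crank pin P = (r cos θ, r sin θ) = (-52.072091, 23.183989)
θ=156°: h = r sin θ − e = 23.183989 − 11 = 12.183989
θ=156°: x = r cos θ + √(L² − h²) = -52.072091 + 158.532490 = 106.460399
θ=186°: crank pin P = (r cos θ, r sin θ) = (-56.687748, -5.958122)
θ=186°: h = r sin θ − e = -5.958122 − 11 = -16.958122
θ=186°: x = r cos θ + √(L² − h²) = -56.687748 + 158.093080 = 101.405332
θ=313°: crank pin P = (r cos θ, r sin θ) = (38.873907, -41.687161)
θ=313°: h = r sin θ − e = -41.687161 − 11 = -52.687161
θ=313°: x = r cos θ + √(L² − h²) = 38.873907 + 150.016876 = 188.890782

θ=156°: 106.4604
θ=186°: 101.4053
θ=313°: 188.8908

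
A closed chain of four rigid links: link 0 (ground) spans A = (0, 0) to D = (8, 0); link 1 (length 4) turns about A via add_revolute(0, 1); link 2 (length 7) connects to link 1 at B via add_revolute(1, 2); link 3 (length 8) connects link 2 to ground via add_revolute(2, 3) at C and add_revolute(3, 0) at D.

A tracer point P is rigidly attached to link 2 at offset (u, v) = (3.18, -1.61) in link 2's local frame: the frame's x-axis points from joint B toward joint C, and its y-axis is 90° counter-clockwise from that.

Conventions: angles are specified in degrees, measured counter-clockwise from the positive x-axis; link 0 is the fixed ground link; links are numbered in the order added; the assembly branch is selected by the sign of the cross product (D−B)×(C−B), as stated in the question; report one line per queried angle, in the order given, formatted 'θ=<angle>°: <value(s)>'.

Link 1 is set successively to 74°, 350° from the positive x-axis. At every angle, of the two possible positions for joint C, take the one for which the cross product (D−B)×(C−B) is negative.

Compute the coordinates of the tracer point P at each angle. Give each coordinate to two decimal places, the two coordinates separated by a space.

A=(0,0), D=(8.00,0)
θ=74°: B = A + 4.00·(cos74°, sin74°) = (1.1025, 3.8450)
θ=74°: |BD| = 7.8968
θ=74°: circle(B,7.00) ∩ circle(D,8.00): a=2.9986, h=6.3252
θ=74°:   candidates: C₊=(6.8015,7.9097) cross=49.949; C₋=(0.6419,-3.1398) cross=-49.949
θ=74°:   branch - wants cross < 0 → take C=(0.6419,-3.1398) (cross=-49.949)
θ=74°: ex = (C−B)/|BC| = (-0.0658,-0.9978); ey = (0.9978,-0.0658)
θ=74°: P = B + 3.18·ex + -1.61·ey = (-0.7132,0.7779)
θ=350°: B = A + 4.00·(cos350°, sin350°) = (3.9392, -0.6946)
θ=350°: |BD| = 4.1197
θ=350°: circle(B,7.00) ∩ circle(D,8.00): a=0.2394, h=6.9959
θ=350°:   candidates: C₊=(2.9957,6.2415) cross=28.821; C₋=(5.3547,-7.5500) cross=-28.821
θ=350°:   branch - wants cross < 0 → take C=(5.3547,-7.5500) (cross=-28.821)
θ=350°: ex = (C−B)/|BC| = (0.2022,-0.9793); ey = (0.9793,0.2022)
θ=350°: P = B + 3.18·ex + -1.61·ey = (3.0055,-4.1345)

θ=74°: -0.71 0.78
θ=350°: 3.01 -4.13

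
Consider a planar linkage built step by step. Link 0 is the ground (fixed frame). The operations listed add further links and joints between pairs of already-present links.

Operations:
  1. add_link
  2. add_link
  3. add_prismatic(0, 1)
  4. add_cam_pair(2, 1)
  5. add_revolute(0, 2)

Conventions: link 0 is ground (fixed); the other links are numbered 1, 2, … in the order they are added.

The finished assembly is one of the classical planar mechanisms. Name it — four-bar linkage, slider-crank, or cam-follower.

links: 3 (incl. ground); joints: 1 revolute, 1 prismatic, 1 higher (cam) pair, forming one closed loop
3 links, revolute + prismatic + higher pair in one loop → cam-follower

cam-follower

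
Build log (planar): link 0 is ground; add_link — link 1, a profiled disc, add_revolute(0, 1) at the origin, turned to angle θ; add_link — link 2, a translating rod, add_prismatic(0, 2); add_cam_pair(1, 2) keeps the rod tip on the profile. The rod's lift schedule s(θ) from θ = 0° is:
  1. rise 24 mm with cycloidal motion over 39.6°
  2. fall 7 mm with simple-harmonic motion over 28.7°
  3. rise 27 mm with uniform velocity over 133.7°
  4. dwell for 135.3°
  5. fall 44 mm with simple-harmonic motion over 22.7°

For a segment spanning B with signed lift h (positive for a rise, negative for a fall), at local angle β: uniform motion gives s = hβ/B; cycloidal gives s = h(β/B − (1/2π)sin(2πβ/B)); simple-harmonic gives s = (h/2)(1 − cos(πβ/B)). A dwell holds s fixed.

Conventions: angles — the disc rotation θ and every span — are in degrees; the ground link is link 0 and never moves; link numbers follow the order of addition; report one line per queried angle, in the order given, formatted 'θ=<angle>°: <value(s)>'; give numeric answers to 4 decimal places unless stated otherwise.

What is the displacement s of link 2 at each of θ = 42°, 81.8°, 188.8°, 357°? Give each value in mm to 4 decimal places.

seg 1 [0°–39.6°] cycloidal, h=24: full span → s += 24 → s = 24.0000
seg 2 [39.6°–68.3°] simple-harmonic, h=-7: θ=42° here. β=2.4, B=28.7. -7/2·(1 − cos(π·0.0836)) = -0.1201 → s = 23.8799
seg 2 [39.6°–68.3°] simple-harmonic, h=-7: full span → s += -7 → s = 17.0000
seg 3 [68.3°–202°] uniform, h=27: θ=81.8° here. β=13.5, B=133.7. 27·13.5/133.7 = 2.7263 → s = 19.7263
seg 3 [68.3°–202°] uniform, h=27: θ=188.8° here. β=120.5, B=133.7. 27·120.5/133.7 = 24.3343 → s = 41.3343
seg 3 [68.3°–202°] uniform, h=27: full span → s += 27 → s = 44.0000
seg 4 [202°–337.3°] dwell: s stays 44.0000
seg 5 [337.3°–360°] simple-harmonic, h=-44: θ=357° here. β=19.7, B=22.7. -44/2·(1 − cos(π·0.8678)) = -42.1309 → s = 1.8691

θ=42°: 23.8799
θ=81.8°: 19.7263
θ=188.8°: 41.3343
θ=357°: 1.8691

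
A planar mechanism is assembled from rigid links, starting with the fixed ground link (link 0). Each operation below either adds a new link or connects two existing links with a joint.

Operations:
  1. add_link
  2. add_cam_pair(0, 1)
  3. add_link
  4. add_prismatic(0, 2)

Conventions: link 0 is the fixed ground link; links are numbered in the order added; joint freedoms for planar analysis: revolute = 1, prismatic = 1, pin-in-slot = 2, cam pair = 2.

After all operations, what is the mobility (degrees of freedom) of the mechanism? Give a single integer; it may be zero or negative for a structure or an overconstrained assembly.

L=1 J1=0 J2=0
add link → L=2 J1=0 J2=0
C@0,1 dof=2 J2 → L=2 J1=0 J2=1
add link → L=3 J1=0 J2=1
P@0,2 dof=1 J1 → L=3 J1=1 J2=1
M=3(L−1)−2J1−J2=3·2−2·1−1=3

M = 3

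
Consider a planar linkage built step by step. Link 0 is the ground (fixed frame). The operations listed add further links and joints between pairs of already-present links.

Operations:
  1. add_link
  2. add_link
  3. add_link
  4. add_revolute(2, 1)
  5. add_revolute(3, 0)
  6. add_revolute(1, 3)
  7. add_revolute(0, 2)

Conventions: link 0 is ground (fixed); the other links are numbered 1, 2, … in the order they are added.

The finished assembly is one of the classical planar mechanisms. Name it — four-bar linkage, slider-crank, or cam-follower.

links: 4 (incl. ground); joints: 4 revolute, 0 prismatic, 0 higher (cam) pair, forming one closed loop
4 links in a single 4R loop → four-bar linkage

four-bar linkage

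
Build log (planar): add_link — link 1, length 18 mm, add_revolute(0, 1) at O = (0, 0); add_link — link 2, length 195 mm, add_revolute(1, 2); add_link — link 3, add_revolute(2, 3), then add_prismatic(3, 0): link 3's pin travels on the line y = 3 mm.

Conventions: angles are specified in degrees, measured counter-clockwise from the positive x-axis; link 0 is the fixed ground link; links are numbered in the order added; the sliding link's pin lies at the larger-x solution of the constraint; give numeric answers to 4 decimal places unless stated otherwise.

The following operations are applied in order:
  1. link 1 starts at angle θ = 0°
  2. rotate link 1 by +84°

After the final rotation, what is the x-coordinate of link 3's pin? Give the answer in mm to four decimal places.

geometry: r = 18 mm, L = 195 mm, e = 3 mm; θ starts at 0°
rotate link 1 by +84°: θ ← 0° +84° = 84°
crank pin P = (r cos θ, r sin θ) = (1.881512, 17.901394)
h = r sin θ − e = 17.901394 − 3 = 14.901394
x = r cos θ + √(L² − h²) = 1.881512 + 194.429803 = 196.311316

196.3113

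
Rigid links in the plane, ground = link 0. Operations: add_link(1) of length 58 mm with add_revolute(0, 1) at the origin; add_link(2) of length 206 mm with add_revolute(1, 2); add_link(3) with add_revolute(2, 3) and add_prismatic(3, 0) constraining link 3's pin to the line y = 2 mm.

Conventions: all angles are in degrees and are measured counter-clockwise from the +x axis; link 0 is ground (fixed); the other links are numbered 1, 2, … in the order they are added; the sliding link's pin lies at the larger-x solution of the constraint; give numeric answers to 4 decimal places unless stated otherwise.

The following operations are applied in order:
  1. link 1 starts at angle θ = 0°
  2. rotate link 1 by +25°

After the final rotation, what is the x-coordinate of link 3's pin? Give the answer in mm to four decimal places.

geometry: r = 58 mm, L = 206 mm, e = 2 mm; θ starts at 0°
rotate link 1 by +25°: θ ← 0° +25° = 25°
crank pin P = (r cos θ, r sin θ) = (52.565852, 24.511859)
h = r sin θ − e = 24.511859 − 2 = 22.511859
x = r cos θ + √(L² − h²) = 52.565852 + 204.766248 = 257.332099

257.3321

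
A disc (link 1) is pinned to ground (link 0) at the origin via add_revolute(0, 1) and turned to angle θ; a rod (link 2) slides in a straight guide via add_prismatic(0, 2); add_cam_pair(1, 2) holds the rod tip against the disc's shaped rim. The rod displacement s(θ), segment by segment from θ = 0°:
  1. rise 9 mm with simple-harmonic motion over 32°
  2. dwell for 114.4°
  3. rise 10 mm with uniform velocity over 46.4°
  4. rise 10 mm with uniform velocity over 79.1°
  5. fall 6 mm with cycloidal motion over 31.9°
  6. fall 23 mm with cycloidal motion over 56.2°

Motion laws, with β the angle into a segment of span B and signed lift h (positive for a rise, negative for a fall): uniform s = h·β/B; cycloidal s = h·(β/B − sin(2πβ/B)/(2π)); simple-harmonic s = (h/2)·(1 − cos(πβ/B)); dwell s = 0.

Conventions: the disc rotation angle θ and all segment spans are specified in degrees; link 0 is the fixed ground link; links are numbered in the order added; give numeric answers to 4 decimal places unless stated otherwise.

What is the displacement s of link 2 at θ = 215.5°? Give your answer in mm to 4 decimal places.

segment 1 (0° to 32°, simple-harmonic, h = 9) is passed completely: s = 0.0000 + (9) = 9.0000
segment 2 (32° to 146.4°, dwell): s unchanged at 9.0000
segment 3 (146.4° to 192.8°, uniform, h = 10) is passed completely: s = 9.0000 + (10) = 19.0000
θ = 215.5° falls in segment 4 (192.8° to 271.9°, uniform, h = 10): β = 215.5 − 192.8 = 22.7°, B = 79.1°; Δs = 10·22.7/79.1 = 2.8698; s = 19.0000 + 2.8698 = 21.8698

21.8698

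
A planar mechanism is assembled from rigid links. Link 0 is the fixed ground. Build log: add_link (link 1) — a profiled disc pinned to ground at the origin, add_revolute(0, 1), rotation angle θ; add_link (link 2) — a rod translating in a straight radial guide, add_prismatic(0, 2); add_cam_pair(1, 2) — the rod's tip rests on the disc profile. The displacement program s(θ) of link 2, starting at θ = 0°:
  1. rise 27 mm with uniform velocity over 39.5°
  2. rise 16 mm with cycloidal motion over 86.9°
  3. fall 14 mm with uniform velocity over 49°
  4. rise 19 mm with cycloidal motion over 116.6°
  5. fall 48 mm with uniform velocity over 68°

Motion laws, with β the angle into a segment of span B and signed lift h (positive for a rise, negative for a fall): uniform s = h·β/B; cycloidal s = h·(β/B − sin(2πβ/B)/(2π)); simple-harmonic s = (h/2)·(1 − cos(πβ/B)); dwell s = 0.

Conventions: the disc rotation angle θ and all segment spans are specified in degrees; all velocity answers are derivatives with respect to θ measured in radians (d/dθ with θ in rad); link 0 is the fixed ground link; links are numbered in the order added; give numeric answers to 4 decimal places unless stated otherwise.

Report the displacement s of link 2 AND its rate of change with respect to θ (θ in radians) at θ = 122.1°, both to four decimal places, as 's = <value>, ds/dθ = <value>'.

seg 1 [0°–39.5°] uniform, h=27: full span → s += 27 → s = 27.0000
seg 2 [39.5°–126.4°] cycloidal, h=16: θ=122.1° here. β=82.6, B=86.9. 16·(0.9505 − sin(2π·0.9505)/(2π)) = 15.9873 → s = 42.9873
velocity in seg [39.5°–126.4°] (cycloidal), θ in radians: β = 82.6° = 1.4416 rad, B = 86.9° = 1.5167 rad; ds/dθ = (h/B)(1 − cos(2πβ/B)) = (16/1.5167)(1 − cos(2π·0.9505)) = 0.505765 mm/rad

s = 42.9873, ds/dθ = 0.5058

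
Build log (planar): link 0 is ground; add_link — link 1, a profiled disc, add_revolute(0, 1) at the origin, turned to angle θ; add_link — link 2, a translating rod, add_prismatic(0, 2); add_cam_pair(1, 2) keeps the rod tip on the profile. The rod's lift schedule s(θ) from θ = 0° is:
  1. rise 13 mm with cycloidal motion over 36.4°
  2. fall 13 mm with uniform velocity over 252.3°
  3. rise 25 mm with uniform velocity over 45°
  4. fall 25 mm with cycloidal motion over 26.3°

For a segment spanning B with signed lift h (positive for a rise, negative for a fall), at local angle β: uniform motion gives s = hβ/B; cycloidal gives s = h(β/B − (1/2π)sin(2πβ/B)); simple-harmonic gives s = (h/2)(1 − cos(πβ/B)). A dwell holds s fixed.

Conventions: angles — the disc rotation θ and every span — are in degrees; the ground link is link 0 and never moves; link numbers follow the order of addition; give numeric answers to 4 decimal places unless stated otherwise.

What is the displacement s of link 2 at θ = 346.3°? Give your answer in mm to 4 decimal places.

seg 1 [0°–36.4°] cycloidal, h=13: full span → s += 13 → s = 13.0000
seg 2 [36.4°–288.7°] uniform, h=-13: full span → s += -13 → s = 0.0000
seg 3 [288.7°–333.7°] uniform, h=25: full span → s += 25 → s = 25.0000
seg 4 [333.7°–360°] cycloidal, h=-25: θ=346.3° here. β=12.6, B=26.3. -25·(0.4791 − sin(2π·0.4791)/(2π)) = -11.4559 → s = 13.5441

13.5441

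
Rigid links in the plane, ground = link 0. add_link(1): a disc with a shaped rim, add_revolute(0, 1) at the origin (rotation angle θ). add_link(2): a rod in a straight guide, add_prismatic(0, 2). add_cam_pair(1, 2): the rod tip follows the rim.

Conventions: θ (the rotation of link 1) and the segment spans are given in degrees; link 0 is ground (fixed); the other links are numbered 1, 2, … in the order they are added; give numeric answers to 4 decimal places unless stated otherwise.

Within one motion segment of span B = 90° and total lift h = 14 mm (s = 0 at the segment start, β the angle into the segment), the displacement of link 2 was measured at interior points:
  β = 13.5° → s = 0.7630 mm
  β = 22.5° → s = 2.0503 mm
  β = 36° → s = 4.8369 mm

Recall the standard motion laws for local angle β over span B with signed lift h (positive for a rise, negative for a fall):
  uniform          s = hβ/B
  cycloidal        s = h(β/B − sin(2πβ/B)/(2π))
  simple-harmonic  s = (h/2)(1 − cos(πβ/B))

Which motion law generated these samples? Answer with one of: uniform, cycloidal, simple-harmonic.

candidates at β/B = r: uniform s = h·r (linear in β); cycloidal s = h·(r − sin(2πr)/(2π)); simple-harmonic s = (h/2)(1 − cos(πr))
β=13.5°: printed 0.7630 | uniform 2.1000, cycloidal 0.2974, simple-harmonic 0.7630
β=22.5°: printed 2.0503 | uniform 3.5000, cycloidal 1.2718, simple-harmonic 2.0503
β=36°: printed 4.8369 | uniform 5.6000, cycloidal 4.2903, simple-harmonic 4.8369
only one law matches every sample → simple-harmonic

simple-harmonic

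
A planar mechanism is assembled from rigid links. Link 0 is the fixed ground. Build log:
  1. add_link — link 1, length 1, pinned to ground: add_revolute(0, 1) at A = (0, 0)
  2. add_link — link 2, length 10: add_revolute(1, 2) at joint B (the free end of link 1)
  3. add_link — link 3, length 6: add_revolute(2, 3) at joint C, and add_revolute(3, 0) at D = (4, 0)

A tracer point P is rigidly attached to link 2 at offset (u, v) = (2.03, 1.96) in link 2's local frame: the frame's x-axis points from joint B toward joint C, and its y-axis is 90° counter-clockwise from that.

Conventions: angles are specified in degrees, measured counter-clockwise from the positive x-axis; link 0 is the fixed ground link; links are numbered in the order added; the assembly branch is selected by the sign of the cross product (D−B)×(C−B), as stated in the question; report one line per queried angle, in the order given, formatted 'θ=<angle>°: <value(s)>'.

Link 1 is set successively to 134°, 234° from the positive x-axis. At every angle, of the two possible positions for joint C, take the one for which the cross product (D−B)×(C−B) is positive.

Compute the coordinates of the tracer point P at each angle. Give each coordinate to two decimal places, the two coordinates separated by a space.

A=(0,0), D=(4.00,0)
θ=134°: B = A + 1.00·(cos134°, sin134°) = (-0.6947, 0.7193)
θ=134°: |BD| = 4.7494
θ=134°: circle(B,10.00) ∩ circle(D,6.00): a=9.1123, h=4.1189
θ=134°:   candidates: C₊=(8.9364,3.4106) cross=19.562; C₋=(7.6887,-4.7322) cross=-19.562
θ=134°:   branch + wants cross > 0 → take C=(8.9364,3.4106) (cross=19.562)
θ=134°: ex = (C−B)/|BC| = (0.9631,0.2691); ey = (-0.2691,0.9631)
θ=134°: P = B + 2.03·ex + 1.96·ey = (0.7330,3.1533)
θ=234°: B = A + 1.00·(cos234°, sin234°) = (-0.5878, -0.8090)
θ=234°: |BD| = 4.6586
θ=234°: circle(B,10.00) ∩ circle(D,6.00): a=9.1983, h=3.9231
θ=234°:   candidates: C₊=(7.7895,4.6518) cross=18.276; C₋=(9.1521,-3.0751) cross=-18.276
θ=234°:   branch + wants cross > 0 → take C=(7.7895,4.6518) (cross=18.276)
θ=234°: ex = (C−B)/|BC| = (0.8377,0.5461); ey = (-0.5461,0.8377)
θ=234°: P = B + 2.03·ex + 1.96·ey = (0.0425,1.9415)

θ=134°: 0.73 3.15
θ=234°: 0.04 1.94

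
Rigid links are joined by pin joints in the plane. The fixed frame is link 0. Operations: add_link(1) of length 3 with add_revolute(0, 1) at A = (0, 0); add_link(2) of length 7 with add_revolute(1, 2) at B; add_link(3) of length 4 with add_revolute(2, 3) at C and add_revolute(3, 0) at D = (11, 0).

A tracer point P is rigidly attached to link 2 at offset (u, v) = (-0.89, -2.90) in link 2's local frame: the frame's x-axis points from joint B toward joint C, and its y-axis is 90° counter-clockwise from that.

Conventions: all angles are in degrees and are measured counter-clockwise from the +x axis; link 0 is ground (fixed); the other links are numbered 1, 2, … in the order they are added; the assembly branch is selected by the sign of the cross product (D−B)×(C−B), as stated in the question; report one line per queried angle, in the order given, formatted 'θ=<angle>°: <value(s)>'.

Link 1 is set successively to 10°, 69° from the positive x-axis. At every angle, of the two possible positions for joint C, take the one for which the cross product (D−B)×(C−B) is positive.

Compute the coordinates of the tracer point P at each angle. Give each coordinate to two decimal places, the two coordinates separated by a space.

A=(0,0), D=(11.00,0)
θ=10°: B = A + 3.00·(cos10°, sin10°) = (2.9544, 0.5209)
θ=10°: |BD| = 8.0624
θ=10°: circle(B,7.00) ∩ circle(D,4.00): a=6.0777, h=3.4729
θ=10°:   candidates: C₊=(9.2439,3.5939) cross=28.000; C₋=(8.7951,-3.3374) cross=-28.000
θ=10°:   branch + wants cross > 0 → take C=(9.2439,3.5939) (cross=28.000)
θ=10°: ex = (C−B)/|BC| = (0.8985,0.4390); ey = (-0.4390,0.8985)
θ=10°: P = B + -0.89·ex + -2.90·ey = (3.4278,-2.4754)
θ=69°: B = A + 3.00·(cos69°, sin69°) = (1.0751, 2.8007)
θ=69°: |BD| = 10.3125
θ=69°: circle(B,7.00) ∩ circle(D,4.00): a=6.7563, h=1.8311
θ=69°:   candidates: C₊=(8.0747,2.7281) cross=18.884; C₋=(7.0801,-0.7965) cross=-18.884
θ=69°:   branch + wants cross > 0 → take C=(8.0747,2.7281) (cross=18.884)
θ=69°: ex = (C−B)/|BC| = (0.9999,-0.0104); ey = (0.0104,0.9999)
θ=69°: P = B + -0.89·ex + -2.90·ey = (0.1551,-0.0899)

θ=10°: 3.43 -2.48
θ=69°: 0.16 -0.09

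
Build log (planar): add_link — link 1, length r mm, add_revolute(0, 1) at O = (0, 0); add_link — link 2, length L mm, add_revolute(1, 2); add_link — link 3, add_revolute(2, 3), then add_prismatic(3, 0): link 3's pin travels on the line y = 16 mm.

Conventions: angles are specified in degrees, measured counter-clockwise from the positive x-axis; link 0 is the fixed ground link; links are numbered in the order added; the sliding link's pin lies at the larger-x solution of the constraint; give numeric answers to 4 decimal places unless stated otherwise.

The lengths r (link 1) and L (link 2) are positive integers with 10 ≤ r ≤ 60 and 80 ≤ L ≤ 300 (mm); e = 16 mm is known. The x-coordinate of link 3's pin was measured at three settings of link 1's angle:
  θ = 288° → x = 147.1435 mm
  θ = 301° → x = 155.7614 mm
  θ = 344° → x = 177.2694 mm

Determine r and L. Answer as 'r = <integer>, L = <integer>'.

constraint per measurement: (x − r cos θ)² + (r sin θ − e)² = L²
subtracting the θ₁ and θ₂ equations cancels the r² and L² terms:
r = (x₁² − x₂²) / (2[(x₁cos θ₁ + e sin θ₁) − (x₂cos θ₂ + e sin θ₂)]) = 36.0002 → r = 36
L² = (x₁ − r cos θ₁)² + (r sin θ₁ − e)² = 21024.9981 → L = 145.0000 → L = 145
check at θ₃=344°: x = 177.2694 (printed 177.2694) ✓

r = 36, L = 145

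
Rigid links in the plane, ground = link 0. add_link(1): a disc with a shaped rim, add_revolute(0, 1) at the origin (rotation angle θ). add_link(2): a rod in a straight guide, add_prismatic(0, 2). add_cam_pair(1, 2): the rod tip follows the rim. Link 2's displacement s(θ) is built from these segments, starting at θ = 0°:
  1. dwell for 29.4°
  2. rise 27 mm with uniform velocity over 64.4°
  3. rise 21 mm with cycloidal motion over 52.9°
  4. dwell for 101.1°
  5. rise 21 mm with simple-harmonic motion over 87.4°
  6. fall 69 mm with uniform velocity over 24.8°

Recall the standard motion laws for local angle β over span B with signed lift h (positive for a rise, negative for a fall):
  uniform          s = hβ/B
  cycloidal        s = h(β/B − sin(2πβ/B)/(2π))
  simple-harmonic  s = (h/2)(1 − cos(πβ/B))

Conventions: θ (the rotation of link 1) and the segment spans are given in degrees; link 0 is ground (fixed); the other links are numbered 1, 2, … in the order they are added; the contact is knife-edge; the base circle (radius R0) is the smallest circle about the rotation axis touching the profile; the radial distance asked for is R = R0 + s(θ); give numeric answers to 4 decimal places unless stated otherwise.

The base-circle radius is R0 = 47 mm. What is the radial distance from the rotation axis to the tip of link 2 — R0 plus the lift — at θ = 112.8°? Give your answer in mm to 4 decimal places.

segment 1 (0° to 29.4°, dwell): s unchanged at 0.0000
segment 2 (29.4° to 93.8°, uniform, h = 27) is passed completely: s = 0.0000 + (27) = 27.0000
θ = 112.8° falls in segment 3 (93.8° to 146.7°, cycloidal, h = 21): β = 112.8 − 93.8 = 19°, B = 52.9°; Δs = 21·(0.3592 − sin(2π·0.3592)/(2π)) = 4.9562; s = 27.0000 + 4.9562 = 31.9562
R = R0 + s = 47 + 31.9562 = 78.9562

78.9562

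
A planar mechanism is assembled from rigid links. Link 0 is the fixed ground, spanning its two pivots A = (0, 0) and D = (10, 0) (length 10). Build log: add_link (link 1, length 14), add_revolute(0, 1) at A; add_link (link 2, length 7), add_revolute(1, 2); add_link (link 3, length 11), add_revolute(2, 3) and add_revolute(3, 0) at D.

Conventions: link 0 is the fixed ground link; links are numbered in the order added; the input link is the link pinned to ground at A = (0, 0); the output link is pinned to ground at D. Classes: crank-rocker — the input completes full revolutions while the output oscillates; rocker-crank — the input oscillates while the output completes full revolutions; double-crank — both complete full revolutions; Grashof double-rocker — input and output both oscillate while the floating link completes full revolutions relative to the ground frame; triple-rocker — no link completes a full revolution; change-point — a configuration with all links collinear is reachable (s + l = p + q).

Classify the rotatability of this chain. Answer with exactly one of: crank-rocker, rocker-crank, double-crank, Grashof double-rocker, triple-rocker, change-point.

lengths: ground=10, input=14, coupler=7, output=11
sorted: s=7 (shortest), l=14 (longest), p+q=21
s + l = 21 vs p + q = 21
s + l = p + q → change-point (collinear configuration reachable)

change-point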